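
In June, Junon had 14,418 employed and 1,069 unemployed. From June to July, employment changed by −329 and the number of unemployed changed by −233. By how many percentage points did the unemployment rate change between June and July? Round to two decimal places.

June: labor force = 14,418 + 1,069 = 15,487; u = 1,069/15,487 = 6.90%.
July: labor force = 14,089 + 836 = 14,925; u = 836/14,925 = 5.60%.
Change = 5.60% − 6.90% = −1.30 pp.

The unemployment rate changed by −1.30 percentage points.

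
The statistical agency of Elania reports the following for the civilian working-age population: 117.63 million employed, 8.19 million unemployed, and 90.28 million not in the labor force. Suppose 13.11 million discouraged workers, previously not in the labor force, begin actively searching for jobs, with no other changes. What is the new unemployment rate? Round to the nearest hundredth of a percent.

Initially, labor force = 117.63 + 8.19 = 125.82 million, so u = 8.19/125.82 = 6.51%.
After the change, unemployed and labor force both rise by 13.11 → E = 117.63, U = 21.30, labor force = 138.93 million.
New unemployment rate = 21.30 / 138.93 = 15.33%.

New unemployment rate ≈ 15.33%.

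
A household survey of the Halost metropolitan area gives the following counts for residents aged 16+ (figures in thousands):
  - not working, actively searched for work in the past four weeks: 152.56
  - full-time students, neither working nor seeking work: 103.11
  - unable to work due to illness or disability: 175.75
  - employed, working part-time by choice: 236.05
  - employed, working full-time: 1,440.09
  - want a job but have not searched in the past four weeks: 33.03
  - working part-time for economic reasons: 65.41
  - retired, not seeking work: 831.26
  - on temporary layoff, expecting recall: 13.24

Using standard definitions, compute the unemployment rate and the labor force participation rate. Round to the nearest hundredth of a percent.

Unemployment rate ≈ 8.69%; labor force participation rate ≈ 62.53%.

Employed = 236.05 + 1,440.09 + 65.41 = 1,741.55 thousand (anyone who worked, including part-time for economic reasons, counts as employed).
Unemployed = 152.56 + 13.24 = 165.80 thousand (jobless and actively searching, or on temporary layoff).
Labor force = 1,741.55 + 165.80 = 1,907.35 thousand.
Not in labor force = 103.11 + 175.75 + 33.03 + 831.26 = 1,143.15 thousand (those not working and not actively searching are outside the labor force — including those who want a job but have given up searching).
Civilian working-age population = 1,907.35 + 1,143.15 = 3,050.50 thousand.
Unemployment rate = 165.80 / 1,907.35 = 8.69%.
Labor force participation rate = 1,907.35 / 3,050.50 = 62.53%.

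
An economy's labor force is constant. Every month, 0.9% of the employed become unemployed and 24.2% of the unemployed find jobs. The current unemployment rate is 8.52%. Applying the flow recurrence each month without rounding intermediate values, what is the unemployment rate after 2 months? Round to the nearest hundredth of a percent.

Unemployment rate after two months ≈ 6.35%.

With a fixed labor force, u_{t+1} = u_t + s·(1−u_t) − f·u_t = u_t·(1−s−f) + s.
Here 1−s−f = 0.749 and s = 0.009.
u_1 = 0.085200 × 0.749 + 0.009 = 0.072815.
u_2 = 0.072815 × 0.749 + 0.009 = 0.063538.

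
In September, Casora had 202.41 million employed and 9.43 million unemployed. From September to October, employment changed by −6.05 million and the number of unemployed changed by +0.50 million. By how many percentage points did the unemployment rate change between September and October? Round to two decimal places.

The unemployment rate changed by +0.36 percentage points.

September: labor force = 202.41 + 9.43 = 211.84; u = 9.43/211.84 = 4.45%.
October: labor force = 196.36 + 9.93 = 206.29; u = 9.93/206.29 = 4.81%.
Change = 4.81% − 4.45% = +0.36 pp.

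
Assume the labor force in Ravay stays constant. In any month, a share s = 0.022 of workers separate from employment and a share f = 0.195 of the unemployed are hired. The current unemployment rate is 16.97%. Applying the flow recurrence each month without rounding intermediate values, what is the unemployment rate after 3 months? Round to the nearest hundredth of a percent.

Unemployment rate after three months ≈ 13.42%.

With a fixed labor force, u_{t+1} = u_t + s·(1−u_t) − f·u_t = u_t·(1−s−f) + s.
Here 1−s−f = 0.783 and s = 0.022.
u_1 = 0.169700 × 0.783 + 0.022 = 0.154875.
u_2 = 0.154875 × 0.783 + 0.022 = 0.143267.
u_3 = 0.143267 × 0.783 + 0.022 = 0.134178.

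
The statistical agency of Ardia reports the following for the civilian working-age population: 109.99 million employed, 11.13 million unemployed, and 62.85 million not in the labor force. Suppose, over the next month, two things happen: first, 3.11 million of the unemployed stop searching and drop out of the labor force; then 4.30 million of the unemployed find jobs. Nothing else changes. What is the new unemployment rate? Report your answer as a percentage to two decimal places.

Initially, labor force = 109.99 + 11.13 = 121.12 million, so u = 11.13/121.12 = 9.19%.
After the first change, unemployed and labor force both fall by 3.11 → E = 109.99, U = 8.02, labor force = 118.01 million.
After the second change, unemployed falls and employed rises by 4.30; labor force unchanged → E = 114.29, U = 3.72, labor force = 118.01 million.
New unemployment rate = 3.72 / 118.01 = 3.15%.

New unemployment rate ≈ 3.15%.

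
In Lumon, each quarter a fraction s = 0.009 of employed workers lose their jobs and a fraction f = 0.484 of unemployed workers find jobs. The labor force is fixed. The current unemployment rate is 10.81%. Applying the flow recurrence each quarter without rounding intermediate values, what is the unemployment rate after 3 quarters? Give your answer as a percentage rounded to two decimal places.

With a fixed labor force, u_{t+1} = u_t + s·(1−u_t) − f·u_t = u_t·(1−s−f) + s.
Here 1−s−f = 0.507 and s = 0.009.
u_1 = 0.108100 × 0.507 + 0.009 = 0.063807.
u_2 = 0.063807 × 0.507 + 0.009 = 0.041350.
u_3 = 0.041350 × 0.507 + 0.009 = 0.029964.

Unemployment rate after three quarters ≈ 3.00%.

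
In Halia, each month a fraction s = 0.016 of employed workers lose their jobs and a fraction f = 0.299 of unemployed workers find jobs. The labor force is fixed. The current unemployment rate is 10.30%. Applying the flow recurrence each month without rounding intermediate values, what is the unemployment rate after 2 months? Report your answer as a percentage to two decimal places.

With a fixed labor force, u_{t+1} = u_t + s·(1−u_t) − f·u_t = u_t·(1−s−f) + s.
Here 1−s−f = 0.685 and s = 0.016.
u_1 = 0.103000 × 0.685 + 0.016 = 0.086555.
u_2 = 0.086555 × 0.685 + 0.016 = 0.075290.

Unemployment rate after two months ≈ 7.53%.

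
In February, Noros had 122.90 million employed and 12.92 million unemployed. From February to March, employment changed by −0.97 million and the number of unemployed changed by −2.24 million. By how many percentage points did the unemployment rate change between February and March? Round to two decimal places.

February: labor force = 122.90 + 12.92 = 135.82; u = 12.92/135.82 = 9.51%.
March: labor force = 121.93 + 10.68 = 132.61; u = 10.68/132.61 = 8.05%.
Change = 8.05% − 9.51% = −1.46 pp.

The unemployment rate changed by −1.46 percentage points.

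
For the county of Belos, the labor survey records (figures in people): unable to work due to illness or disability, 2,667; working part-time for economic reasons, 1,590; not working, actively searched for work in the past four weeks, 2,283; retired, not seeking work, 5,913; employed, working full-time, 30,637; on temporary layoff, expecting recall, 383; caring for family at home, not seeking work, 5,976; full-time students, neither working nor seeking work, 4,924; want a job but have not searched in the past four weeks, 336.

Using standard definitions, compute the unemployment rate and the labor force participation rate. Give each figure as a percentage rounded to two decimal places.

Employed = 1,590 + 30,637 = 32,227 (anyone who worked, including part-time for economic reasons, counts as employed).
Unemployed = 2,283 + 383 = 2,666 (jobless and actively searching, or on temporary layoff).
Labor force = 32,227 + 2,666 = 34,893.
Not in labor force = 2,667 + 5,913 + 5,976 + 4,924 + 336 = 19,816 (those not working and not actively searching are outside the labor force — including those who want a job but have given up searching).
Civilian working-age population = 34,893 + 19,816 = 54,709.
Unemployment rate = 2,666 / 34,893 = 7.64%.
Labor force participation rate = 34,893 / 54,709 = 63.78%.

Unemployment rate ≈ 7.64%; labor force participation rate ≈ 63.78%.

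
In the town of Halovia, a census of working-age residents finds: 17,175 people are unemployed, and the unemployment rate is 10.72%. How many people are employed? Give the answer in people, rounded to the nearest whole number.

About 143,040 are employed.

Labor force = U / u = 17,175 / 0.1072 ≈ 160,215.
Employed = labor force − unemployed = 160,215 − 17,175 = 143,040.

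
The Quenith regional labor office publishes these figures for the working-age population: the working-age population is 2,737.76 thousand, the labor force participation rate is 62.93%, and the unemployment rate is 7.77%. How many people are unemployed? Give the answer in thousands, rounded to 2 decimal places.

About 133.87 thousand are unemployed.

Labor force = 0.6293 × 2,737.76 = 1,722.87 thousand.
Unemployed = 0.0777 × 1,722.87 ≈ 133.87 thousand.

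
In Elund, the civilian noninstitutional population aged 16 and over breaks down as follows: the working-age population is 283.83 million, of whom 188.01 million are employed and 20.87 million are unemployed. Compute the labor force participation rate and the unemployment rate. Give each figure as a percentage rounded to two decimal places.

Labor force participation rate ≈ 73.59%; unemployment rate ≈ 9.99%.

Labor force = employed + unemployed = 188.01 + 20.87 = 208.88 million.
Unemployment rate = 20.87 / 208.88 = 9.99%.
Labor force participation rate = 208.88 / 283.83 = 73.59%.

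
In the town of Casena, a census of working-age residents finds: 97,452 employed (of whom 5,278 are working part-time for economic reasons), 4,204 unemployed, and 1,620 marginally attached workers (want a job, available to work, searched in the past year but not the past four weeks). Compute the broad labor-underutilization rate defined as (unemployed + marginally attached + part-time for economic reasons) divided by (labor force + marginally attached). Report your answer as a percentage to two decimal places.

Labor force = 97,452 + 4,204 = 101,656.
Numerator = 4,204 + 1,620 + 5,278 = 11,102.
Denominator = 101,656 + 1,620 = 103,276.
Broad rate = 11,102 / 103,276 = 10.75%.

Broad underutilization rate ≈ 10.75%.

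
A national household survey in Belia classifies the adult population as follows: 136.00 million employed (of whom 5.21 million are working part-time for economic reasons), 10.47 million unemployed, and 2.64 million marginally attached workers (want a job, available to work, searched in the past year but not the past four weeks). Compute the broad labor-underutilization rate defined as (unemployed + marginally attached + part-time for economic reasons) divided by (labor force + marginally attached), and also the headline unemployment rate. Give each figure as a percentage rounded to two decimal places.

Labor force = 136.00 + 10.47 = 146.47 million.
Numerator = 10.47 + 2.64 + 5.21 = 18.32 million.
Denominator = 146.47 + 2.64 = 149.11 million.
Broad rate = 18.32 / 149.11 = 12.29%.
Headline unemployment rate = 10.47 / 146.47 = 7.15%.

Broad underutilization rate ≈ 12.29%; headline unemployment rate ≈ 7.15%.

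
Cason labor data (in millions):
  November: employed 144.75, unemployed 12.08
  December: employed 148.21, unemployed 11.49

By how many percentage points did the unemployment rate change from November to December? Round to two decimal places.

The unemployment rate changed by −0.51 percentage points.

November: labor force = 144.75 + 12.08 = 156.83; u = 12.08/156.83 = 7.70%.
December: labor force = 148.21 + 11.49 = 159.70; u = 11.49/159.70 = 7.19%.
Change = 7.19% − 7.70% = −0.51 pp.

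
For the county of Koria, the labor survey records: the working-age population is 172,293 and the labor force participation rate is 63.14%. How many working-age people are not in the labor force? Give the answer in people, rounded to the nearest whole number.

About 63,507 are not in the labor force.

Share not in the labor force = 1 − 0.6314 = 0.3686.
Not in labor force = 0.3686 × 172,293 ≈ 63,507.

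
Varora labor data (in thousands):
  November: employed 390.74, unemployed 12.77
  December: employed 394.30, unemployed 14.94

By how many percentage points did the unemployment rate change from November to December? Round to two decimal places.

November: labor force = 390.74 + 12.77 = 403.51; u = 12.77/403.51 = 3.16%.
December: labor force = 394.30 + 14.94 = 409.24; u = 14.94/409.24 = 3.65%.
Change = 3.65% − 3.16% = +0.49 pp.

The unemployment rate changed by +0.49 percentage points.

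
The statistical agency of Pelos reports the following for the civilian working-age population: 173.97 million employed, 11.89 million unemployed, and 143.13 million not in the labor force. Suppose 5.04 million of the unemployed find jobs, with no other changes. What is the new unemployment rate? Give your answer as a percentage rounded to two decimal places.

Initially, labor force = 173.97 + 11.89 = 185.86 million, so u = 11.89/185.86 = 6.40%.
After the change, unemployed falls and employed rises by 5.04; labor force unchanged → E = 179.01, U = 6.85, labor force = 185.86 million.
New unemployment rate = 6.85 / 185.86 = 3.69%.

New unemployment rate ≈ 3.69%.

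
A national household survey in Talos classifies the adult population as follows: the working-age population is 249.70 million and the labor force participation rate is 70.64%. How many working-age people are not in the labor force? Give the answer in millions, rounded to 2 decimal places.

Share not in the labor force = 1 − 0.7064 = 0.2936.
Not in labor force = 0.2936 × 249.70 ≈ 73.31 million.

About 73.31 million are not in the labor force.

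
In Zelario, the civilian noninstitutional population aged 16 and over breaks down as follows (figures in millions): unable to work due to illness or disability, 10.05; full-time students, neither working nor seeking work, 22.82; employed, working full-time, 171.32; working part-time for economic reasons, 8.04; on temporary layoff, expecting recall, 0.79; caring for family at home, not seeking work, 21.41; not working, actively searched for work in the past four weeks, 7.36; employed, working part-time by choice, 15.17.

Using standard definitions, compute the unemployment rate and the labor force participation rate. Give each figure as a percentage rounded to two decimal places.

Employed = 171.32 + 8.04 + 15.17 = 194.53 million (anyone who worked, including part-time for economic reasons, counts as employed).
Unemployed = 0.79 + 7.36 = 8.15 million (jobless and actively searching, or on temporary layoff).
Labor force = 194.53 + 8.15 = 202.68 million.
Not in labor force = 10.05 + 22.82 + 21.41 = 54.28 million (those not working and not actively searching are outside the labor force).
Civilian working-age population = 202.68 + 54.28 = 256.96 million.
Unemployment rate = 8.15 / 202.68 = 4.02%.
Labor force participation rate = 202.68 / 256.96 = 78.88%.

Unemployment rate ≈ 4.02%; labor force participation rate ≈ 78.88%.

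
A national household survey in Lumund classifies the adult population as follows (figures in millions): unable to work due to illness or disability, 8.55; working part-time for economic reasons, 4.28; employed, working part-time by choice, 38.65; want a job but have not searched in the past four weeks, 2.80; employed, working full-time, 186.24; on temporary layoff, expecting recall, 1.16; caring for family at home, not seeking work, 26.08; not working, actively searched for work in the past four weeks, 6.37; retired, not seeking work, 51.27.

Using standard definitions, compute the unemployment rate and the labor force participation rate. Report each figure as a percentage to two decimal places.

Employed = 4.28 + 38.65 + 186.24 = 229.17 million (anyone who worked, including part-time for economic reasons, counts as employed).
Unemployed = 1.16 + 6.37 = 7.53 million (jobless and actively searching, or on temporary layoff).
Labor force = 229.17 + 7.53 = 236.70 million.
Not in labor force = 8.55 + 2.80 + 26.08 + 51.27 = 88.70 million (those not working and not actively searching are outside the labor force — including those who want a job but have given up searching).
Civilian working-age population = 236.70 + 88.70 = 325.40 million.
Unemployment rate = 7.53 / 236.70 = 3.18%.
Labor force participation rate = 236.70 / 325.40 = 72.74%.

Unemployment rate ≈ 3.18%; labor force participation rate ≈ 72.74%.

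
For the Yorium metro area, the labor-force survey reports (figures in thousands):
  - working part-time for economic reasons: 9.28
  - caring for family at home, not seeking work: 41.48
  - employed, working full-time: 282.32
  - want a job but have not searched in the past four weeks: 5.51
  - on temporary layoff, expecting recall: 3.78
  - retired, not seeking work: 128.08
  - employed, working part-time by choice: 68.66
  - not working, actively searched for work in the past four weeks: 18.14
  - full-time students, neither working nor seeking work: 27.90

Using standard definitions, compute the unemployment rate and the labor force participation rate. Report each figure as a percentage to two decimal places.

Unemployment rate ≈ 5.74%; labor force participation rate ≈ 65.31%.

Employed = 9.28 + 282.32 + 68.66 = 360.26 thousand (anyone who worked, including part-time for economic reasons, counts as employed).
Unemployed = 3.78 + 18.14 = 21.92 thousand (jobless and actively searching, or on temporary layoff).
Labor force = 360.26 + 21.92 = 382.18 thousand.
Not in labor force = 41.48 + 5.51 + 128.08 + 27.90 = 202.97 thousand (those not working and not actively searching are outside the labor force — including those who want a job but have given up searching).
Civilian working-age population = 382.18 + 202.97 = 585.15 thousand.
Unemployment rate = 21.92 / 382.18 = 5.74%.
Labor force participation rate = 382.18 / 585.15 = 65.31%.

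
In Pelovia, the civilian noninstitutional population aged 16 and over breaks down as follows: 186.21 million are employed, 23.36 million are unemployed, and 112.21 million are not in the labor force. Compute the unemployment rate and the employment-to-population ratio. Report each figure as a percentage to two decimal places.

Unemployment rate ≈ 11.15%; employment-population ratio ≈ 57.87%.

Labor force = employed + unemployed = 186.21 + 23.36 = 209.57 million.
Working-age population = 209.57 + 112.21 = 321.78 million.
Unemployment rate = 23.36 / 209.57 = 11.15%.
Employment-population ratio = 186.21 / 321.78 = 57.87%.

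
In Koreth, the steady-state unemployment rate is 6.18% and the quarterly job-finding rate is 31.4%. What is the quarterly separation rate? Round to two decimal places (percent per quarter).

Separation rate ≈ 2.07% per quarter.

From u* = s/(s+f): s = u·f/(1−u).
s = 0.0618 × 31.4 / (1 − 0.0618) = 1.9405 / 0.9382 ≈ 2.07% per quarter.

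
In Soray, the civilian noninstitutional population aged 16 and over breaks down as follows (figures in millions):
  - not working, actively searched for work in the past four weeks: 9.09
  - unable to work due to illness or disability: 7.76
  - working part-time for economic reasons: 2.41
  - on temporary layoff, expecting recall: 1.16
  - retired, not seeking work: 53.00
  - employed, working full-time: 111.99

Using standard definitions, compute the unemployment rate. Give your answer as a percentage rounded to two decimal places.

Unemployment rate ≈ 8.22%.

Employed = 2.41 + 111.99 = 114.40 million (anyone who worked, including part-time for economic reasons, counts as employed).
Unemployed = 9.09 + 1.16 = 10.25 million (jobless and actively searching, or on temporary layoff).
Labor force = 114.40 + 10.25 = 124.65 million.
Unemployment rate = 10.25 / 124.65 = 8.22%.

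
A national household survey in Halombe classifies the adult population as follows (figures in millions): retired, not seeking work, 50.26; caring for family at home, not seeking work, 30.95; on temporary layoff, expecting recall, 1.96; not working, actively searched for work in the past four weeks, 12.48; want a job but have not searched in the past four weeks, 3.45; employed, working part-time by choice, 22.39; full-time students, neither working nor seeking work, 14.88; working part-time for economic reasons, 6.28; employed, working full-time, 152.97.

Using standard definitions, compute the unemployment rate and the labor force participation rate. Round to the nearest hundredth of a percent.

Employed = 22.39 + 6.28 + 152.97 = 181.64 million (anyone who worked, including part-time for economic reasons, counts as employed).
Unemployed = 1.96 + 12.48 = 14.44 million (jobless and actively searching, or on temporary layoff).
Labor force = 181.64 + 14.44 = 196.08 million.
Not in labor force = 50.26 + 30.95 + 3.45 + 14.88 = 99.54 million (those not working and not actively searching are outside the labor force — including those who want a job but have given up searching).
Civilian working-age population = 196.08 + 99.54 = 295.62 million.
Unemployment rate = 14.44 / 196.08 = 7.36%.
Labor force participation rate = 196.08 / 295.62 = 66.33%.

Unemployment rate ≈ 7.36%; labor force participation rate ≈ 66.33%.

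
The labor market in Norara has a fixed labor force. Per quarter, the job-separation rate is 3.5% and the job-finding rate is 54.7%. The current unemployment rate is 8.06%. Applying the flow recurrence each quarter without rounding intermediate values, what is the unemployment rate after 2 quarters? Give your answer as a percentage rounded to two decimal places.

With a fixed labor force, u_{t+1} = u_t + s·(1−u_t) − f·u_t = u_t·(1−s−f) + s.
Here 1−s−f = 0.418 and s = 0.035.
u_1 = 0.080600 × 0.418 + 0.035 = 0.068691.
u_2 = 0.068691 × 0.418 + 0.035 = 0.063713.

Unemployment rate after two quarters ≈ 6.37%.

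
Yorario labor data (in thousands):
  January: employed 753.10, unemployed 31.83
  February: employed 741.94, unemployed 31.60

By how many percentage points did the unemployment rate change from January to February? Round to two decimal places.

January: labor force = 753.10 + 31.83 = 784.93; u = 31.83/784.93 = 4.06%.
February: labor force = 741.94 + 31.60 = 773.54; u = 31.60/773.54 = 4.09%.
Change = 4.09% − 4.06% = +0.03 pp.

The unemployment rate changed by +0.03 percentage points.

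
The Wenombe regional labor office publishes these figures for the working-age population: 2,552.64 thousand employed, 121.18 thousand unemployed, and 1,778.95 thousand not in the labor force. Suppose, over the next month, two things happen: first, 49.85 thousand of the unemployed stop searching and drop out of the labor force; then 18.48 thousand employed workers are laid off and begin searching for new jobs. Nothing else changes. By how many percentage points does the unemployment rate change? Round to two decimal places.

Initially, labor force = 2,552.64 + 121.18 = 2,673.82 thousand, so u = 121.18/2,673.82 = 4.53%.
After the first change, unemployed and labor force both fall by 49.85 → E = 2,552.64, U = 71.33, labor force = 2,623.97 thousand.
After the second change, employed falls and unemployed rises by 18.48; labor force unchanged → E = 2,534.16, U = 89.81, labor force = 2,623.97 thousand.
New unemployment rate = 89.81 / 2,623.97 = 3.42%.
Change = 3.42% − 4.53% = −1.11 percentage points.

The unemployment rate changes by −1.11 percentage points.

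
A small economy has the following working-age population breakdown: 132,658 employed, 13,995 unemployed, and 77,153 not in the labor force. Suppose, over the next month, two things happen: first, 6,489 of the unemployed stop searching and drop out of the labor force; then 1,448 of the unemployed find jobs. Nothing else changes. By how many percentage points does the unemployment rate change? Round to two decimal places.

The unemployment rate changes by −5.22 percentage points.

Initially, labor force = 132,658 + 13,995 = 146,653, so u = 13,995/146,653 = 9.54%.
After the first change, unemployed and labor force both fall by 6,489 → E = 132,658, U = 7,506, labor force = 140,164.
After the second change, unemployed falls and employed rises by 1,448; labor force unchanged → E = 134,106, U = 6,058, labor force = 140,164.
New unemployment rate = 6,058 / 140,164 = 4.32%.
Change = 4.32% − 9.54% = −5.22 percentage points.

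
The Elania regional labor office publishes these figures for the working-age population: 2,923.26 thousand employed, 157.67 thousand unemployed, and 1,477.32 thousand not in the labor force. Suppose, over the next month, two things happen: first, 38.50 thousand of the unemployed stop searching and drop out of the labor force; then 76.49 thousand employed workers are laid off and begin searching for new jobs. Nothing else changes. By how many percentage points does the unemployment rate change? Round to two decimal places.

Initially, labor force = 2,923.26 + 157.67 = 3,080.93 thousand, so u = 157.67/3,080.93 = 5.12%.
After the first change, unemployed and labor force both fall by 38.50 → E = 2,923.26, U = 119.17, labor force = 3,042.43 thousand.
After the second change, employed falls and unemployed rises by 76.49; labor force unchanged → E = 2,846.77, U = 195.66, labor force = 3,042.43 thousand.
New unemployment rate = 195.66 / 3,042.43 = 6.43%.
Change = 6.43% − 5.12% = +1.31 percentage points.

The unemployment rate changes by +1.31 percentage points.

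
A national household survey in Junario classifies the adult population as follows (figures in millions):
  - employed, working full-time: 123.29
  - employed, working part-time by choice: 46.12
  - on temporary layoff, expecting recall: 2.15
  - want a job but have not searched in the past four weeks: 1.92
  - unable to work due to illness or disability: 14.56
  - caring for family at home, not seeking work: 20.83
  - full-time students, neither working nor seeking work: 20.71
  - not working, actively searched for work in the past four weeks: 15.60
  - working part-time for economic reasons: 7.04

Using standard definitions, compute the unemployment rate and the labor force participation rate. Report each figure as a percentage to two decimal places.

Unemployment rate ≈ 9.14%; labor force participation rate ≈ 77.00%.

Employed = 123.29 + 46.12 + 7.04 = 176.45 million (anyone who worked, including part-time for economic reasons, counts as employed).
Unemployed = 2.15 + 15.60 = 17.75 million (jobless and actively searching, or on temporary layoff).
Labor force = 176.45 + 17.75 = 194.20 million.
Not in labor force = 1.92 + 14.56 + 20.83 + 20.71 = 58.02 million (those not working and not actively searching are outside the labor force — including those who want a job but have given up searching).
Civilian working-age population = 194.20 + 58.02 = 252.22 million.
Unemployment rate = 17.75 / 194.20 = 9.14%.
Labor force participation rate = 194.20 / 252.22 = 77.00%.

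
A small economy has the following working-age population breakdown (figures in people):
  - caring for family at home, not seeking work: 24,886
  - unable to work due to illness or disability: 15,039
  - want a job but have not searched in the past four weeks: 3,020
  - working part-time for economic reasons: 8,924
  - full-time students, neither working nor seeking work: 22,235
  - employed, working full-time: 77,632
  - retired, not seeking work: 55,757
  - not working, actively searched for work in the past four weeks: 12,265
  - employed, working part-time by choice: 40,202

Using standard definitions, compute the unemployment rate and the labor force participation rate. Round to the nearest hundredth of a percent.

Unemployment rate ≈ 8.82%; labor force participation rate ≈ 53.48%.

Employed = 8,924 + 77,632 + 40,202 = 126,758 (anyone who worked, including part-time for economic reasons, counts as employed).
Unemployed = 12,265.
Labor force = 126,758 + 12,265 = 139,023.
Not in labor force = 24,886 + 15,039 + 3,020 + 22,235 + 55,757 = 120,937 (those not working and not actively searching are outside the labor force — including those who want a job but have given up searching).
Civilian working-age population = 139,023 + 120,937 = 259,960.
Unemployment rate = 12,265 / 139,023 = 8.82%.
Labor force participation rate = 139,023 / 259,960 = 53.48%.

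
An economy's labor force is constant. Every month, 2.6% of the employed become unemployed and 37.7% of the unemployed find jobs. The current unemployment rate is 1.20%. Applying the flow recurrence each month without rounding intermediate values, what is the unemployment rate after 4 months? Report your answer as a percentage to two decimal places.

Unemployment rate after four months ≈ 5.78%.

With a fixed labor force, u_{t+1} = u_t + s·(1−u_t) − f·u_t = u_t·(1−s−f) + s.
Here 1−s−f = 0.597 and s = 0.026.
u_1 = 0.012000 × 0.597 + 0.026 = 0.033164.
u_2 = 0.033164 × 0.597 + 0.026 = 0.045799.
u_3 = 0.045799 × 0.597 + 0.026 = 0.053342.
u_4 = 0.053342 × 0.597 + 0.026 = 0.057845.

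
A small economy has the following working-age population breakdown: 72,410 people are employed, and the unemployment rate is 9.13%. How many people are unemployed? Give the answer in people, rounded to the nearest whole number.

About 7,275 are unemployed.

Let U be the number unemployed. The labor force is E + U, and U/(E+U) = 0.0913.
So U = 0.0913 × 72,410 / (1 − 0.0913) = 6611.03 / 0.9087 ≈ 7,275.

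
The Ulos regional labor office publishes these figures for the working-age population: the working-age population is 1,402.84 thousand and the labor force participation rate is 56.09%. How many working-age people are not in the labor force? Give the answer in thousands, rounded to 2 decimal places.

About 615.99 thousand are not in the labor force.

Share not in the labor force = 1 − 0.5609 = 0.4391.
Not in labor force = 0.4391 × 1,402.84 ≈ 615.99 thousand.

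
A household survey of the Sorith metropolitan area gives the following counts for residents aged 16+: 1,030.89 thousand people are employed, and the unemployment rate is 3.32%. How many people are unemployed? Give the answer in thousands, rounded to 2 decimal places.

Let U be the number unemployed. The labor force is E + U, and U/(E+U) = 0.0332.
So U = 0.0332 × 1,030.89 / (1 − 0.0332) = 34.2255 / 0.9668 ≈ 35.40 thousand.

About 35.40 thousand are unemployed.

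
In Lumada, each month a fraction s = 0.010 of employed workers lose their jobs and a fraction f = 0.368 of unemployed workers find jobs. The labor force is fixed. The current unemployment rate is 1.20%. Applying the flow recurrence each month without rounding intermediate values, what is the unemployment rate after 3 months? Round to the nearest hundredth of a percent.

With a fixed labor force, u_{t+1} = u_t + s·(1−u_t) − f·u_t = u_t·(1−s−f) + s.
Here 1−s−f = 0.622 and s = 0.010.
u_1 = 0.012000 × 0.622 + 0.010 = 0.017464.
u_2 = 0.017464 × 0.622 + 0.010 = 0.020863.
u_3 = 0.020863 × 0.622 + 0.010 = 0.022977.

Unemployment rate after three months ≈ 2.30%.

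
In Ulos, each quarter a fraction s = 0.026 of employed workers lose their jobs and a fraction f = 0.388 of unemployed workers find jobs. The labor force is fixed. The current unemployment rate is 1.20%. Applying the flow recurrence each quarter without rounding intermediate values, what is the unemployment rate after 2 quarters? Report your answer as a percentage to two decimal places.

Unemployment rate after two quarters ≈ 4.54%.

With a fixed labor force, u_{t+1} = u_t + s·(1−u_t) − f·u_t = u_t·(1−s−f) + s.
Here 1−s−f = 0.586 and s = 0.026.
u_1 = 0.012000 × 0.586 + 0.026 = 0.033032.
u_2 = 0.033032 × 0.586 + 0.026 = 0.045357.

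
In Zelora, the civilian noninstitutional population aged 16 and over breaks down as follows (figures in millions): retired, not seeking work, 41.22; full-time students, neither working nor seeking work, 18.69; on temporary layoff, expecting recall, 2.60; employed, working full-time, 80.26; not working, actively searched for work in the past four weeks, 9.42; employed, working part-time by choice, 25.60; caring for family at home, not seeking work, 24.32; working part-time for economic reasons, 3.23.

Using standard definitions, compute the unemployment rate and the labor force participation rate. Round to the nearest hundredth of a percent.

Employed = 80.26 + 25.60 + 3.23 = 109.09 million (anyone who worked, including part-time for economic reasons, counts as employed).
Unemployed = 2.60 + 9.42 = 12.02 million (jobless and actively searching, or on temporary layoff).
Labor force = 109.09 + 12.02 = 121.11 million.
Not in labor force = 41.22 + 18.69 + 24.32 = 84.23 million (those not working and not actively searching are outside the labor force).
Civilian working-age population = 121.11 + 84.23 = 205.34 million.
Unemployment rate = 12.02 / 121.11 = 9.92%.
Labor force participation rate = 121.11 / 205.34 = 58.98%.

Unemployment rate ≈ 9.92%; labor force participation rate ≈ 58.98%.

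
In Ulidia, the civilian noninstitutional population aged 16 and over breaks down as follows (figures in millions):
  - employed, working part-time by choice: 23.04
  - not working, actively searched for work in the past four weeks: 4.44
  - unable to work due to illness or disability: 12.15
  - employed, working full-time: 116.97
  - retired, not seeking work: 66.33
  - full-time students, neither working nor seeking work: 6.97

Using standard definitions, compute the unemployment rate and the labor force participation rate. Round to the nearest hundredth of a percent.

Unemployment rate ≈ 3.07%; labor force participation rate ≈ 62.83%.

Employed = 23.04 + 116.97 = 140.01 million.
Unemployed = 4.44 million.
Labor force = 140.01 + 4.44 = 144.45 million.
Not in labor force = 12.15 + 66.33 + 6.97 = 85.45 million (those not working and not actively searching are outside the labor force).
Civilian working-age population = 144.45 + 85.45 = 229.90 million.
Unemployment rate = 4.44 / 144.45 = 3.07%.
Labor force participation rate = 144.45 / 229.90 = 62.83%.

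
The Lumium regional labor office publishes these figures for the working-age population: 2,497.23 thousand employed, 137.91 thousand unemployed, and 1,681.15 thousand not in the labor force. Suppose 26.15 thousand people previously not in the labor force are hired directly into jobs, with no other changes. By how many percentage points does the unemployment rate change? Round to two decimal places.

The unemployment rate changes by −0.05 percentage points.

Initially, labor force = 2,497.23 + 137.91 = 2,635.14 thousand, so u = 137.91/2,635.14 = 5.23%.
After the change, employed and labor force both rise by 26.15; unemployed unchanged → E = 2,523.38, U = 137.91, labor force = 2,661.29 thousand.
New unemployment rate = 137.91 / 2,661.29 = 5.18%.
Change = 5.18% − 5.23% = −0.05 percentage points.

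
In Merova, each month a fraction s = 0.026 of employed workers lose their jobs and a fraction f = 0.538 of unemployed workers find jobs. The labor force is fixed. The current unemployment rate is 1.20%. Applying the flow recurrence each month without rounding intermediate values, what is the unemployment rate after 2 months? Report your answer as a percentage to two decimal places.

Unemployment rate after two months ≈ 3.96%.

With a fixed labor force, u_{t+1} = u_t + s·(1−u_t) − f·u_t = u_t·(1−s−f) + s.
Here 1−s−f = 0.436 and s = 0.026.
u_1 = 0.012000 × 0.436 + 0.026 = 0.031232.
u_2 = 0.031232 × 0.436 + 0.026 = 0.039617.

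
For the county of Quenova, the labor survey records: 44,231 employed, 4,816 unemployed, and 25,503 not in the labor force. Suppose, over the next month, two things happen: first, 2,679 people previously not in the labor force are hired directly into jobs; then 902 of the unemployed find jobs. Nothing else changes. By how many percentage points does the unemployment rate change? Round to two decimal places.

Initially, labor force = 44,231 + 4,816 = 49,047, so u = 4,816/49,047 = 9.82%.
After the first change, employed and labor force both rise by 2,679; unemployed unchanged → E = 46,910, U = 4,816, labor force = 51,726.
After the second change, unemployed falls and employed rises by 902; labor force unchanged → E = 47,812, U = 3,914, labor force = 51,726.
New unemployment rate = 3,914 / 51,726 = 7.57%.
Change = 7.57% − 9.82% = −2.25 percentage points.

The unemployment rate changes by −2.25 percentage points.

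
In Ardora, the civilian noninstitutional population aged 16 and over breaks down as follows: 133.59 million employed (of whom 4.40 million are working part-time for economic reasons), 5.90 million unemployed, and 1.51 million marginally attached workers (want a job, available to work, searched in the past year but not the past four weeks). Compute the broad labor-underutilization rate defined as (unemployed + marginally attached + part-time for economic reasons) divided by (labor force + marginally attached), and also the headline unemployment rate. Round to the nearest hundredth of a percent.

Labor force = 133.59 + 5.90 = 139.49 million.
Numerator = 5.90 + 1.51 + 4.40 = 11.81 million.
Denominator = 139.49 + 1.51 = 141.00 million.
Broad rate = 11.81 / 141.00 = 8.38%.
Headline unemployment rate = 5.90 / 139.49 = 4.23%.

Broad underutilization rate ≈ 8.38%; headline unemployment rate ≈ 4.23%.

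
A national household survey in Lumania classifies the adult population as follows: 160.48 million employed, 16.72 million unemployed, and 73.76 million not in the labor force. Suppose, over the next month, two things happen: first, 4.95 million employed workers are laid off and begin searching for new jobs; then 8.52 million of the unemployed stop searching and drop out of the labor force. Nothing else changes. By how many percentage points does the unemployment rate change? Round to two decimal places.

Initially, labor force = 160.48 + 16.72 = 177.20 million, so u = 16.72/177.20 = 9.44%.
After the first change, employed falls and unemployed rises by 4.95; labor force unchanged → E = 155.53, U = 21.67, labor force = 177.20 million.
After the second change, unemployed and labor force both fall by 8.52 → E = 155.53, U = 13.15, labor force = 168.68 million.
New unemployment rate = 13.15 / 168.68 = 7.80%.
Change = 7.80% − 9.44% = −1.64 percentage points.

The unemployment rate changes by −1.64 percentage points.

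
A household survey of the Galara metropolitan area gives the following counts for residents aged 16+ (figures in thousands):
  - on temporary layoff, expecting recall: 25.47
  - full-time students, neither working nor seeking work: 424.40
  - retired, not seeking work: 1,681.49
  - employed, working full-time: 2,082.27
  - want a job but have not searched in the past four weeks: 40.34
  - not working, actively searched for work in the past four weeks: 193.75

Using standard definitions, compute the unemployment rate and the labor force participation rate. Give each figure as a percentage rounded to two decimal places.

Unemployment rate ≈ 9.53%; labor force participation rate ≈ 51.75%.

Employed = 2,082.27 thousand.
Unemployed = 25.47 + 193.75 = 219.22 thousand (jobless and actively searching, or on temporary layoff).
Labor force = 2,082.27 + 219.22 = 2,301.49 thousand.
Not in labor force = 424.40 + 1,681.49 + 40.34 = 2,146.23 thousand (those not working and not actively searching are outside the labor force — including those who want a job but have given up searching).
Civilian working-age population = 2,301.49 + 2,146.23 = 4,447.72 thousand.
Unemployment rate = 219.22 / 2,301.49 = 9.53%.
Labor force participation rate = 2,301.49 / 4,447.72 = 51.75%.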